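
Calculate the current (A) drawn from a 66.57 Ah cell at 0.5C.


At 0.5C: I = 0.5 * 66.57 Ah = 33.285 A

33.285 A


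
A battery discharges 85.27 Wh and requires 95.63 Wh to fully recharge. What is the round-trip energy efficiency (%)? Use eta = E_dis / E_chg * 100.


eta_e = E_dis / E_chg * 100 = 85.27 / 95.63 * 100 = 89.17%

89.17%


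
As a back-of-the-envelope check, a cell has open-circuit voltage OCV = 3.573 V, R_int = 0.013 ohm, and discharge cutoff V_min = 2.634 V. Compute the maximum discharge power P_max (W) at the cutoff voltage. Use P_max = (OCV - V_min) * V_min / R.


P_max = (OCV - V_min) * V_min / R = (3.573 - 2.634) * 2.634 / 0.013 = 0.939 * 2.634 / 0.013 = 190.3 W

190.3 W


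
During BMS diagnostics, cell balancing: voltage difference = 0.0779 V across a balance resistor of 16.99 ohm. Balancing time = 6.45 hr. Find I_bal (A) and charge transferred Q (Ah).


I_bal = dV / R = 0.0779 / 16.99 = 0.0045851 A
Q = I_bal * t = 0.0045851 * 6.45 = 0.02957 Ah

I=0.0045851 A, Q=0.02957 Ah


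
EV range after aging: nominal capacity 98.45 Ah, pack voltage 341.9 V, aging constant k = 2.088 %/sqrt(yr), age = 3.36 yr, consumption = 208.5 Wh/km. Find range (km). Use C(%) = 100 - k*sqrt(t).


Step 1: capacity retention = 100 - 2.088 * sqrt(3.36) = 100 - 2.088 * 1.833 = 96.173%
Step 2: C_now = 98.45 * 96.173/100 = 94.682 Ah
Step 3: E_pack = V * C_now = 341.9 * 94.682 = 32372 Wh
Step 4: range = E_pack / consumption = 32372 / 208.5 = 155.3 km

155.3 km


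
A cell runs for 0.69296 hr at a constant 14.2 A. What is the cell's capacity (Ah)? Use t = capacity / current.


C = I * t = 14.2 * 0.69296 = 9.840 Ah

9.840 Ah


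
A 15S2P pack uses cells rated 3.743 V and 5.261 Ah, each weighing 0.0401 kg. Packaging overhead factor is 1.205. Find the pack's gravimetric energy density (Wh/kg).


Step 1: V_pack = 15 * 3.743 = 56.145 V
Step 2: C_pack = 2 * 5.261 = 10.522 Ah
Step 3: E_pack = V_pack * C_pack = 56.145 * 10.522 = 590.76 Wh
Step 4: m_pack = 15 * 2 * 0.0401 * 1.205 = 1.4496 kg
Step 5: ED = E_pack / m_pack = 590.76 / 1.4496 = 407.5 Wh/kg

407.5 Wh/kg


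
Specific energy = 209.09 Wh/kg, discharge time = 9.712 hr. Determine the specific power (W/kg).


P_specific = E / t = 209.09 / 9.712 = 21.53 W/kg

21.53 W/kg


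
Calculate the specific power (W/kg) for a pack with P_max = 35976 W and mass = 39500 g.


Convert: m = 39500 g = 39.5 kg
SP = P / m = 35976 / 39.5 = 910.8 W/kg

910.8 W/kg


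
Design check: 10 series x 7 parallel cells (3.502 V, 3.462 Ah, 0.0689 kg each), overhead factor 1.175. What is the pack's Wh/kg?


Step 1: V_pack = 10 * 3.502 = 35.02 V
Step 2: C_pack = 7 * 3.462 = 24.234 Ah
Step 3: E_pack = V_pack * C_pack = 35.02 * 24.234 = 848.67 Wh
Step 4: m_pack = 10 * 7 * 0.0689 * 1.175 = 5.667 kg
Step 5: ED = E_pack / m_pack = 848.67 / 5.667 = 149.8 Wh/kg

149.8 Wh/kg


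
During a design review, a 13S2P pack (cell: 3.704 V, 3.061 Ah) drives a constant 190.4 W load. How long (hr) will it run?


Step 1: E_pack = Ns * V_cell * Np * C_cell = 13 * 3.704 * 2 * 3.061 = 294.79 Wh
Step 2: t = E_pack / P = 294.79 / 190.4 = 1.548 hr

1.548 hr


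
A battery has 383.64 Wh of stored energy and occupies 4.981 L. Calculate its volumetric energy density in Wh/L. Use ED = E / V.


Volumetric ED = 383.64 Wh / 4.981 L = 77.02 Wh/L

77.02 Wh/L


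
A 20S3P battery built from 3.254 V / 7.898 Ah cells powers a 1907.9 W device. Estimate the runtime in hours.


Step 1: E_pack = Ns * V_cell * Np * C_cell = 20 * 3.254 * 3 * 7.898 = 1542 Wh
Step 2: t = E_pack / P = 1542 / 1907.9 = 0.8082 hr

0.8082 hr


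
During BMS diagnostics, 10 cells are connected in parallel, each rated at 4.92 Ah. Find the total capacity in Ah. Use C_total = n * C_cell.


Parallel capacities add: 10 * 4.92 Ah = 49.2 Ah

49.2 Ah


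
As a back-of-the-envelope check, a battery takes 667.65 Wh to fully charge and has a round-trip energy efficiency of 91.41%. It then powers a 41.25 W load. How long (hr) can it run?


Step 1: E_discharge = eta/100 * E_charge = 91.41/100 * 667.65 = 610.3 Wh
Step 2: t = E_discharge / P = 610.3 / 41.25 = 14.80 hr

14.80 hr


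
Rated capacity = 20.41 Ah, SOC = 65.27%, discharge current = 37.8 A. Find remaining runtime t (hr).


Step 1: remaining = SOC/100 * C_total = 65.27/100 * 20.41 = 13.322 Ah
Step 2: t = remaining / I = 13.322 / 37.8 = 0.3524 hr

0.3524 hr


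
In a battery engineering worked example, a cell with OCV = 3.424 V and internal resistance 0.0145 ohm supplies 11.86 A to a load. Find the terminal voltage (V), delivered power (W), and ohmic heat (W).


Step 1: V_terminal = OCV - I*R = 3.424 - 11.86 * 0.0145 = 3.252 V
Step 2: P_out = V_terminal * I = 3.252 * 11.86 = 38.57 W
Step 3: Q = I^2 * R = 11.86^2 * 0.0145 = 2.040 W

V=3.252 V, P=38.57 W, Q=2.040 W


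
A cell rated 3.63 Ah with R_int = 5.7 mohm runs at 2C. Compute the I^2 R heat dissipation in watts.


Convert: R = 5.7 mohm = 0.0057 ohm
Step 1: I = C_rate * capacity = 2 * 3.63 = 7.26 A
Step 2: Q = I^2 * R = 7.26^2 * 0.0057 = 52.708 * 0.0057 = 0.3004 W

0.3004 W


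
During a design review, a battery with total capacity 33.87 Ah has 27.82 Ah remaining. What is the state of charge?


SOC% = 27.82 / 33.87 * 100 = 82.14%

82.14%


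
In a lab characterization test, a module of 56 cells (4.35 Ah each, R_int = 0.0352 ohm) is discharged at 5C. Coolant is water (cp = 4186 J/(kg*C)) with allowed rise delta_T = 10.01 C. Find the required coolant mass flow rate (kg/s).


Step 1: I = 5 * 4.35 = 21.75 A
Step 2: Q_cell = I^2 * R = 21.75^2 * 0.0352 = 16.652 W
Step 3: Q_total = 56 * 16.652 = 932.51 W
Step 4: m_dot = Q_total / (cp * dT) = 932.51 / (4186 * 10.01) = 0.02225 kg/s

0.02225 kg/s


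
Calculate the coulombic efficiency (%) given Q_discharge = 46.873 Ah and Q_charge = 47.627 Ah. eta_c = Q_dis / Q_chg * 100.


Coulombic efficiency = 46.873/47.627 * 100% = 98.42%

98.42%


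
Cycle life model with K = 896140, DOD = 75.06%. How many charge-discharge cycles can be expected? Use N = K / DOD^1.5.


Step 1: DOD^1.5 = 75.06^1.5 = 650.3
Step 2: N = 896140 / 650.3 = 1378 cycles

1378 cycles


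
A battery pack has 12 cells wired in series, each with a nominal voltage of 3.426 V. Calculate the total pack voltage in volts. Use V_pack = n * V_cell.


With 12 cells in series at 3.426 V each, V_pack = 41.112 V

41.112 V


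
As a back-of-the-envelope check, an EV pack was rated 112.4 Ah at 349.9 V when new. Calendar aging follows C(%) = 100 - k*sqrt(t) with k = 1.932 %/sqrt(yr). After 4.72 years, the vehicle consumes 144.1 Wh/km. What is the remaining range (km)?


Step 1: capacity retention = 100 - 1.932 * sqrt(4.72) = 100 - 1.932 * 2.1726 = 95.803%
Step 2: C_now = 112.4 * 95.803/100 = 107.68 Ah
Step 3: E_pack = V * C_now = 349.9 * 107.68 = 37677 Wh
Step 4: range = E_pack / consumption = 37677 / 144.1 = 261.5 km

261.5 km


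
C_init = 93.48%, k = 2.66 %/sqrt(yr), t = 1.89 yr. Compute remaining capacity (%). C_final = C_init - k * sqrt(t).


sqrt(t) = sqrt(1.89) = 1.3748
C_final = 93.48 - 2.66 * 1.3748 = 89.82%

89.82%


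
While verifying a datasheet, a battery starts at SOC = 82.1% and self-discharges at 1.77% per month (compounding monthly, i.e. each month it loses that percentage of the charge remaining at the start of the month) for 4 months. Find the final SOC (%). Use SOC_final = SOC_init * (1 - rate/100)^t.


Monthly retention factor = 1 - 1.77/100 = 0.9823
Over 4 months: factor^4 = 0.93106
SOC_final = 82.1 * 0.93106 = 76.44%

76.44%


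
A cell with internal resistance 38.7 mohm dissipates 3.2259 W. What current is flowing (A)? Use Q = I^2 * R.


Convert: R = 38.7 mohm = 0.0387 ohm
I = sqrt(Q / R) = sqrt(3.2259 / 0.0387) = sqrt(83.357) = 9.130 A

9.130 A


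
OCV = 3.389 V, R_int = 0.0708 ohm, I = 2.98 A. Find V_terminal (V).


V = OCV - I*R = 3.389 - 2.98 * 0.0708 = 3.178 V

3.178 V


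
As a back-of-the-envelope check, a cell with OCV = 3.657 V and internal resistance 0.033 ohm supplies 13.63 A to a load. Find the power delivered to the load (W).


Step 1: V_terminal = OCV - I*R = 3.657 - 13.63 * 0.033 = 3.2072 V
Step 2: P_out = V_terminal * I = 3.2072 * 13.63 = 43.71 W

43.71 W


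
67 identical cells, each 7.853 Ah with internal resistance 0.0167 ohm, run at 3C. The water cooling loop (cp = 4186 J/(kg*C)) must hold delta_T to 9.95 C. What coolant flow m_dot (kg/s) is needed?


Step 1: I = 3 * 7.853 = 23.559 A
Step 2: Q_cell = I^2 * R = 23.559^2 * 0.0167 = 9.2689 W
Step 3: Q_total = 67 * 9.2689 = 621.02 W
Step 4: m_dot = Q_total / (cp * dT) = 621.02 / (4186 * 9.95) = 0.01491 kg/s

0.01491 kg/s


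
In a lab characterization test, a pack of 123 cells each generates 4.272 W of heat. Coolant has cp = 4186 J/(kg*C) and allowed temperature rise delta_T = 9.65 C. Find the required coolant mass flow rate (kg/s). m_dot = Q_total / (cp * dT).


Q_total = 123 * 4.272 = 525.46 W
m_dot = Q_total / (cp * dT) = 525.46 / (4186 * 9.65) = 0.01301 kg/s

0.01301 kg/s


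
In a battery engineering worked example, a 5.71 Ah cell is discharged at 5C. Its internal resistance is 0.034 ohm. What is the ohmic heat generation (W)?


Step 1: I = C_rate * capacity = 5 * 5.71 = 28.55 A
Step 2: Q = I^2 * R = 28.55^2 * 0.034 = 815.1 * 0.034 = 27.71 W

27.71 W


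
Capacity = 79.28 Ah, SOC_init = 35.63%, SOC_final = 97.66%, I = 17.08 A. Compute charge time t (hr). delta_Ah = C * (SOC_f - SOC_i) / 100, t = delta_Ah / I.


Step 1: dSOC = 97.66% - 35.63% = 62.03%
Step 2: delta_Ah = 79.28 * 62.03 / 100 = 49.177 Ah
Step 3: t = 49.177 / 17.08 = 2.879 hr

2.879 hr


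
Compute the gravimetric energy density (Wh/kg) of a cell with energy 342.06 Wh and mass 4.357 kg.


Specific energy = 342.06 Wh / 4.357 kg = 78.51 Wh/kg

78.51 Wh/kg


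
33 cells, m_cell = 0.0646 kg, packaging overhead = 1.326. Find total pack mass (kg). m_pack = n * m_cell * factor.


m_pack = n * m_cell * overhead = 33 * 0.0646 * 1.326 = 2.827 kg

2.827 kg


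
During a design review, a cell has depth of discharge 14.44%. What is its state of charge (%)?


SOC = 100 - DOD = 100 - 14.44 = 85.56%

85.56%


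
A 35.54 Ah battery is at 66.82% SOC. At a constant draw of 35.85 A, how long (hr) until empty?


Step 1: remaining = SOC/100 * C_total = 66.82/100 * 35.54 = 23.748 Ah
Step 2: t = remaining / I = 23.748 / 35.85 = 0.6624 hr

0.6624 hr


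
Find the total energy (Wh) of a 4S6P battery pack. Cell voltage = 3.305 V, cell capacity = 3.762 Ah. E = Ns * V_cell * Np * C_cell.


V_pack = 4 * 3.305 = 13.22 V
C_pack = 6 * 3.762 = 22.572 Ah
E = V_pack * C_pack = 13.22 * 22.572 = 298.4 Wh

298.4 Wh


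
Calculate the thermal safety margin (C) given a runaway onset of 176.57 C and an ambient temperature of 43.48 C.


margin = T_onset - T_ambient = 176.57 - 43.48 = 133.09 C

133.09 C


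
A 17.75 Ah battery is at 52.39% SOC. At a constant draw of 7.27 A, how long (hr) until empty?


Step 1: remaining = SOC/100 * C_total = 52.39/100 * 17.75 = 9.2992 Ah
Step 2: t = remaining / I = 9.2992 / 7.27 = 1.279 hr

1.279 hr


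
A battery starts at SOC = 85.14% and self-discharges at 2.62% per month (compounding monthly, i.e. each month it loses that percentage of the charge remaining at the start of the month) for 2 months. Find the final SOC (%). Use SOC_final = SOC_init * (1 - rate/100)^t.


decay = (1 - 2.62/100)^2 = 0.94829
SOC_final = 85.14 * 0.94829 = 80.74%

80.74%


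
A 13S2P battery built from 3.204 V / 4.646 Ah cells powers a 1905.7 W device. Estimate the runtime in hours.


Step 1: E_pack = Ns * V_cell * Np * C_cell = 13 * 3.204 * 2 * 4.646 = 387.03 Wh
Step 2: t = E_pack / P = 387.03 / 1905.7 = 0.2031 hr

0.2031 hr


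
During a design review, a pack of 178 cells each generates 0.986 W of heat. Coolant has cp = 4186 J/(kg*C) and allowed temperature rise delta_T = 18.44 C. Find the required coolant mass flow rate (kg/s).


Q_total = 178 * 0.986 = 175.51 W
m_dot = Q_total / (cp * dT) = 175.51 / (4186 * 18.44) = 0.002274 kg/s

0.002274 kg/s


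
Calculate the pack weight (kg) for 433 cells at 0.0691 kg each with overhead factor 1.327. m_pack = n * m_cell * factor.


m_pack = n * m_cell * overhead = 433 * 0.0691 * 1.327 = 39.70 kg

39.70 kg


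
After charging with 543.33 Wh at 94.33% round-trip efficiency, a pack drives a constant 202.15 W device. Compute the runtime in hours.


Step 1: E_discharge = eta/100 * E_charge = 94.33/100 * 543.33 = 512.52 Wh
Step 2: t = E_discharge / P = 512.52 / 202.15 = 2.535 hr

2.535 hr


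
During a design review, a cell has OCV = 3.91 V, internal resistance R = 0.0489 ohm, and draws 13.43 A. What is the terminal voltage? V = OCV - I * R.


IR drop = 13.43 * 0.0489 = 0.65673 V
V = 3.91 - 0.65673 = 3.253 V

3.253 V


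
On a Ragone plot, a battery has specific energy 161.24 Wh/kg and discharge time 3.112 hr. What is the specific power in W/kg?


Specific power = 161.24 Wh/kg / 3.112 hr = 51.81 W/kg

51.81 W/kg


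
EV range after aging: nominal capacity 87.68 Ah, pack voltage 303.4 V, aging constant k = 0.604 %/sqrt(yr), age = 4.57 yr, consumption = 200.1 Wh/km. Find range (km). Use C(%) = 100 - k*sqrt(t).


Step 1: capacity retention = 100 - 0.604 * sqrt(4.57) = 100 - 0.604 * 2.1378 = 98.709%
Step 2: C_now = 87.68 * 98.709/100 = 86.548 Ah
Step 3: E_pack = V * C_now = 303.4 * 86.548 = 26259 Wh
Step 4: range = E_pack / consumption = 26259 / 200.1 = 131.2 km

131.2 km


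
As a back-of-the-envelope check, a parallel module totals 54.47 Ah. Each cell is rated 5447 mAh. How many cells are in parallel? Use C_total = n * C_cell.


Convert: C_cell = 5447 mAh = 5.447 Ah
n = C_total / C_cell = 54.47 / 5.447 = 10

10


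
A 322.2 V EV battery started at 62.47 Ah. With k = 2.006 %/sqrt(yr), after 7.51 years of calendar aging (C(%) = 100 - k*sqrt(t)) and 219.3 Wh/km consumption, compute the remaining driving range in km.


Step 1: capacity retention = 100 - 2.006 * sqrt(7.51) = 100 - 2.006 * 2.7404 = 94.503%
Step 2: C_now = 62.47 * 94.503/100 = 59.036 Ah
Step 3: E_pack = V * C_now = 322.2 * 59.036 = 19021 Wh
Step 4: range = E_pack / consumption = 19021 / 219.3 = 86.74 km

86.74 km


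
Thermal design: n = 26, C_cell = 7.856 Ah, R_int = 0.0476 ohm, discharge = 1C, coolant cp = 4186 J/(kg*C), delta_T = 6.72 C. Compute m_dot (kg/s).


Step 1: I = 1 * 7.856 = 7.856 A
Step 2: Q_cell = I^2 * R = 7.856^2 * 0.0476 = 2.9377 W
Step 3: Q_total = 26 * 2.9377 = 76.38 W
Step 4: m_dot = Q_total / (cp * dT) = 76.38 / (4186 * 6.72) = 0.002715 kg/s

0.002715 kg/s


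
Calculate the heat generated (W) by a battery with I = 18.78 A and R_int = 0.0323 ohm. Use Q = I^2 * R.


Q = I^2 * R = 18.78^2 * 0.0323 = 11.39 W

11.39 W


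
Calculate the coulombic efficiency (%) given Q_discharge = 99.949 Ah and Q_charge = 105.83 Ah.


eta_c = Q_dis / Q_chg * 100 = 99.949 / 105.83 * 100 = 94.44%

94.44%


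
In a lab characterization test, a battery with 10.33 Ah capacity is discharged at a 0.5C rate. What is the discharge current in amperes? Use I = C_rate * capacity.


At 0.5C: I = 0.5 * 10.33 Ah = 5.165 A

5.165 A


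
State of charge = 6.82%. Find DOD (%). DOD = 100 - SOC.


Complement of SOC: DOD = 100% - 6.82% = 93.18%

93.18%


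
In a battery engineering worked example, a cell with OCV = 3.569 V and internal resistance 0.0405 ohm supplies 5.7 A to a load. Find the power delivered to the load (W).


Step 1: V_terminal = OCV - I*R = 3.569 - 5.7 * 0.0405 = 3.3382 V
Step 2: P_out = V_terminal * I = 3.3382 * 5.7 = 19.03 W

19.03 W


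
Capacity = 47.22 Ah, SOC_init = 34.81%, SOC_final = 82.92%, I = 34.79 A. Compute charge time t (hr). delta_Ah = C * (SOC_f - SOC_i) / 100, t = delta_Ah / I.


delta_Ah = 47.22 * (82.92 - 34.81) / 100 = 22.718 Ah
t = delta_Ah / I = 22.718 / 34.79 = 0.6530 hr

0.6530 hr


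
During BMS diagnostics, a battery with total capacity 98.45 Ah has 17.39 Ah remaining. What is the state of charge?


SOC% = 17.39 / 98.45 * 100 = 17.66%

17.66%


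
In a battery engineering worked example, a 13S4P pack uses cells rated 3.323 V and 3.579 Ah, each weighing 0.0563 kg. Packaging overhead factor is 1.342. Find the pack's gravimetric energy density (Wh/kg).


Step 1: V_pack = 13 * 3.323 = 43.199 V
Step 2: C_pack = 4 * 3.579 = 14.316 Ah
Step 3: E_pack = V_pack * C_pack = 43.199 * 14.316 = 618.44 Wh
Step 4: m_pack = 13 * 4 * 0.0563 * 1.342 = 3.9288 kg
Step 5: ED = E_pack / m_pack = 618.44 / 3.9288 = 157.4 Wh/kg

157.4 Wh/kg


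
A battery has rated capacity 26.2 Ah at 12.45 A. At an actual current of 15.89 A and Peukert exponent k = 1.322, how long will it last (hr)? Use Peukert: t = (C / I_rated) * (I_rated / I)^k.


t_rated = C / I_rated = 26.2 / 12.45 = 2.1044 hr
(I_rated/I)^k = (0.78351)^1.322 = 0.72431
t = t_rated * (I_rated/I)^k = 2.1044 * 0.72431 = 1.524 hr

1.524 hr


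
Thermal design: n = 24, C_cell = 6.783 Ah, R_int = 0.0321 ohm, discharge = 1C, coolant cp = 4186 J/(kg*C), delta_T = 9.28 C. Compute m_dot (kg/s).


Step 1: I = 1 * 6.783 = 6.783 A
Step 2: Q_cell = I^2 * R = 6.783^2 * 0.0321 = 1.4769 W
Step 3: Q_total = 24 * 1.4769 = 35.446 W
Step 4: m_dot = Q_total / (cp * dT) = 35.446 / (4186 * 9.28) = 9.125e-04 kg/s

9.125e-04 kg/s


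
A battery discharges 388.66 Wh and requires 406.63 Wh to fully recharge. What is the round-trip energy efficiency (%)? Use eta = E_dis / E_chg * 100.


Round-trip efficiency = 388.66/406.63 * 100% = 95.58%

95.58%


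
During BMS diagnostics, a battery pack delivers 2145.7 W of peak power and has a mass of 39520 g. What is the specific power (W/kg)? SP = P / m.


Convert: m = 39520 g = 39.52 kg
SP = P / m = 2145.7 / 39.52 = 54.29 W/kg

54.29 W/kg


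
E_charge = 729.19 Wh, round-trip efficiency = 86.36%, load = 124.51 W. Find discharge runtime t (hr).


Step 1: E_discharge = eta/100 * E_charge = 86.36/100 * 729.19 = 629.73 Wh
Step 2: t = E_discharge / P = 629.73 / 124.51 = 5.058 hr

5.058 hr


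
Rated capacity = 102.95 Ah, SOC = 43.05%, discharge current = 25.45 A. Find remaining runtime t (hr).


Step 1: remaining = SOC/100 * C_total = 43.05/100 * 102.95 = 44.32 Ah
Step 2: t = remaining / I = 44.32 / 25.45 = 1.741 hr

1.741 hr


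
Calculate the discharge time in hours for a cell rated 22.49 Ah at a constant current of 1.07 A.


Runtime = 22.49 Ah / 1.07 A = 21.02 hr

21.02 hr


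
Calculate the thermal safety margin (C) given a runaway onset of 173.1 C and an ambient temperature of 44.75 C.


Safety margin = 173.1 C - 44.75 C = 128.35 C

128.35 C


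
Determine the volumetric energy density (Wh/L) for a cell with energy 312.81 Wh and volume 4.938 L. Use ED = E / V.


ED = E / V = 312.81 / 4.938 = 63.35 Wh/L

63.35 Wh/L


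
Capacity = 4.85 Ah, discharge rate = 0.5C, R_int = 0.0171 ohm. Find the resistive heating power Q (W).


Step 1: I = C_rate * capacity = 0.5 * 4.85 = 2.425 A
Step 2: Q = I^2 * R = 2.425^2 * 0.0171 = 5.8806 * 0.0171 = 0.1006 W

0.1006 W


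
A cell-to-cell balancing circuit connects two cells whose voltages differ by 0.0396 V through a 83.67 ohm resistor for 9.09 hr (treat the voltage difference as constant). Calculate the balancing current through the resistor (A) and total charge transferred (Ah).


I_bal = dV / R = 0.0396 / 83.67 = 4.7329e-04 A
Q = I_bal * t = 4.7329e-04 * 9.09 = 0.004302 Ah

I=4.7329e-04 A, Q=0.004302 Ah


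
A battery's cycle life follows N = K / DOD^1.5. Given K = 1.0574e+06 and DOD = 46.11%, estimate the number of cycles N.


Step 1: DOD^1.5 = 46.11^1.5 = 313.11
Step 2: N = 1.0574e+06 / 313.11 = 3377 cycles

3377 cycles


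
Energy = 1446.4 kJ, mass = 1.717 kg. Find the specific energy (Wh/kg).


Convert: E = 1446.4 kJ = 401.78 Wh
ED = E / m = 401.78 / 1.717 = 234.0 Wh/kg

234.0 Wh/kg


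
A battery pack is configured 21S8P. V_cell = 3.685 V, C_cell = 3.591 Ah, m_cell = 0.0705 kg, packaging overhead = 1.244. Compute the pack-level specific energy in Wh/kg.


Step 1: V_pack = 21 * 3.685 = 77.385 V
Step 2: C_pack = 8 * 3.591 = 28.728 Ah
Step 3: E_pack = V_pack * C_pack = 77.385 * 28.728 = 2223.1 Wh
Step 4: m_pack = 21 * 8 * 0.0705 * 1.244 = 14.734 kg
Step 5: ED = E_pack / m_pack = 2223.1 / 14.734 = 150.9 Wh/kg

150.9 Wh/kg


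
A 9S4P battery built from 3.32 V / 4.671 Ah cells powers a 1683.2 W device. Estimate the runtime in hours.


Step 1: E_pack = Ns * V_cell * Np * C_cell = 9 * 3.32 * 4 * 4.671 = 558.28 Wh
Step 2: t = E_pack / P = 558.28 / 1683.2 = 0.3317 hr

0.3317 hr


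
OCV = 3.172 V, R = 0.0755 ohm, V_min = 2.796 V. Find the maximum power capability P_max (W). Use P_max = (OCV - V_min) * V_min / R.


dV = OCV - V_min = 0.376 V (so I_max = dV / R)
P_max = dV * V_min / R = 0.376 * 2.796 / 0.0755 = 13.92 W

13.92 W


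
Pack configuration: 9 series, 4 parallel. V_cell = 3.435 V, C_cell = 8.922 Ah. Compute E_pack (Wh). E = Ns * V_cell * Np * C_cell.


E = Ns * Vcell * Np * Ccell = 9 * 3.435 * 4 * 8.922 = 1103 Wh

1103 Wh


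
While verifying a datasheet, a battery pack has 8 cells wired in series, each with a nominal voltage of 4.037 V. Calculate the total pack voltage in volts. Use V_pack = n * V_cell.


Series voltages add: 8 * 4.037 V = 32.296 V

32.296 V


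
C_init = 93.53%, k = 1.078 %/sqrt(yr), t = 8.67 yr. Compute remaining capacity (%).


Step 1: sqrt(8.67 yr) = 2.9445
Step 2: drop = 1.078 * 2.9445 = 3.1742
Step 3: C_final = 93.53 - 3.1742 = 90.36%

90.36%


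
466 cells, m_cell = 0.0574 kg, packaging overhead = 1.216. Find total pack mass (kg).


Cell mass sum = 466 * 0.0574 = 26.748 kg
With overhead 1.216: m_pack = 26.748 * 1.216 = 32.53 kg

32.53 kg


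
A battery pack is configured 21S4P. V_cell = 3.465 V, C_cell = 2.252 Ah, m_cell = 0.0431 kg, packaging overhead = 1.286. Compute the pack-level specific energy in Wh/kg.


Step 1: V_pack = 21 * 3.465 = 72.765 V
Step 2: C_pack = 4 * 2.252 = 9.008 Ah
Step 3: E_pack = V_pack * C_pack = 72.765 * 9.008 = 655.47 Wh
Step 4: m_pack = 21 * 4 * 0.0431 * 1.286 = 4.6558 kg
Step 5: ED = E_pack / m_pack = 655.47 / 4.6558 = 140.8 Wh/kg

140.8 Wh/kg


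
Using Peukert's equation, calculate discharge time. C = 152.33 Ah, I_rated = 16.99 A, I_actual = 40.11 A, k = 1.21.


Step 1: t_rated = C / I_rated = 152.33 / 16.99 = 8.9659 hr
Step 2: ratio = 16.99 / 40.11 = 0.42359
Step 3: ratio^k = 0.42359^1.21 = 0.35367
Step 4: t = t_rated * ratio^k = 8.9659 * 0.35367 = 3.171 hr

3.171 hr


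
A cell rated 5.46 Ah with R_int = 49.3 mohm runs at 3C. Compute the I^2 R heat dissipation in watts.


Convert: R = 49.3 mohm = 0.0493 ohm
Step 1: I = C_rate * capacity = 3 * 5.46 = 16.38 A
Step 2: Q = I^2 * R = 16.38^2 * 0.0493 = 268.3 * 0.0493 = 13.23 W

13.23 W


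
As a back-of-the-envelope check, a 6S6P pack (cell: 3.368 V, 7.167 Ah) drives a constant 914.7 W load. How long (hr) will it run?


Step 1: E_pack = Ns * V_cell * Np * C_cell = 6 * 3.368 * 6 * 7.167 = 868.98 Wh
Step 2: t = E_pack / P = 868.98 / 914.7 = 0.9500 hr

0.9500 hr


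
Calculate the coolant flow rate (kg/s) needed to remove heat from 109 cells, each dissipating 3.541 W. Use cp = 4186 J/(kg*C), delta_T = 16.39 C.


Q_total = 109 * 3.541 = 385.97 W
m_dot = Q_total / (cp * dT) = 385.97 / (4186 * 16.39) = 0.005626 kg/s

0.005626 kg/s


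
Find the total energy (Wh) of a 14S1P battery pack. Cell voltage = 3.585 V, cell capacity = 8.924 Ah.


V_pack = 14 * 3.585 = 50.19 V
C_pack = 1 * 8.924 = 8.924 Ah
E = V_pack * C_pack = 50.19 * 8.924 = 447.9 Wh

447.9 Wh


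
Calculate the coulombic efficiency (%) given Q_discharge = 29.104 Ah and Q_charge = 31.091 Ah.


Coulombic efficiency = 29.104/31.091 * 100% = 93.61%

93.61%


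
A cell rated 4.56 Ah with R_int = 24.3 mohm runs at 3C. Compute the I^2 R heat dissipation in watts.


Convert: R = 24.3 mohm = 0.0243 ohm
Step 1: I = C_rate * capacity = 3 * 4.56 = 13.68 A
Step 2: Q = I^2 * R = 13.68^2 * 0.0243 = 187.14 * 0.0243 = 4.548 W

4.548 W


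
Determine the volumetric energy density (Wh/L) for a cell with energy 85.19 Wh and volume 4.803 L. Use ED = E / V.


ED = E / V = 85.19 / 4.803 = 17.74 Wh/L

17.74 Wh/L


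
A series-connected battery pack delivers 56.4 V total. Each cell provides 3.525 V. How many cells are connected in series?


n = V_pack / V_cell = 56.4 / 3.525 = 16

16


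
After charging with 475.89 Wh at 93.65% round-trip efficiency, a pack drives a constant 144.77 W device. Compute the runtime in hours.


Step 1: E_discharge = eta/100 * E_charge = 93.65/100 * 475.89 = 445.67 Wh
Step 2: t = E_discharge / P = 445.67 / 144.77 = 3.078 hr

3.078 hr


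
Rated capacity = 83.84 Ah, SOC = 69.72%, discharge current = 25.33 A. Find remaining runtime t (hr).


Step 1: remaining = SOC/100 * C_total = 69.72/100 * 83.84 = 58.453 Ah
Step 2: t = remaining / I = 58.453 / 25.33 = 2.308 hr

2.308 hr


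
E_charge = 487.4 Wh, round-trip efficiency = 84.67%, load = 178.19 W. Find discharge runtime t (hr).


Step 1: E_discharge = eta/100 * E_charge = 84.67/100 * 487.4 = 412.68 Wh
Step 2: t = E_discharge / P = 412.68 / 178.19 = 2.316 hr

2.316 hr


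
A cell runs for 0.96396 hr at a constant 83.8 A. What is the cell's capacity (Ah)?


C = I * t = 83.8 * 0.96396 = 80.78 Ah

80.78 Ah


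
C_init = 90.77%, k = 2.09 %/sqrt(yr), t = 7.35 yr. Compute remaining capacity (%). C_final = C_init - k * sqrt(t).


Step 1: sqrt(7.35 yr) = 2.7111
Step 2: drop = 2.09 * 2.7111 = 5.6662
Step 3: C_final = 90.77 - 5.6662 = 85.10%

85.10%


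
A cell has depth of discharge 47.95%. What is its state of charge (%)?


SOC = 100 - DOD = 100 - 47.95 = 52.05%

52.05%


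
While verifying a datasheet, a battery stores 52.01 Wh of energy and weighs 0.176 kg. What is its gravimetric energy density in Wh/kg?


ED = E / m = 52.01 / 0.176 = 295.5 Wh/kg

295.5 Wh/kg


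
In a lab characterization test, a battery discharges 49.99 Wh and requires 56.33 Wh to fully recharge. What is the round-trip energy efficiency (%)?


Round-trip efficiency = 49.99/56.33 * 100% = 88.74%

88.74%


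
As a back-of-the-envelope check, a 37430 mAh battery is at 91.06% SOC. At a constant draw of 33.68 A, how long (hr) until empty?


Convert: C_total = 37430 mAh = 37.43 Ah
Step 1: remaining = SOC/100 * C_total = 91.06/100 * 37.43 = 34.084 Ah
Step 2: t = remaining / I = 34.084 / 33.68 = 1.012 hr

1.012 hr


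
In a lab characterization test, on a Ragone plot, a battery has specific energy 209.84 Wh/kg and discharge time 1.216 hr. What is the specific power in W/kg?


P_specific = E / t = 209.84 / 1.216 = 172.6 W/kg

172.6 W/kg


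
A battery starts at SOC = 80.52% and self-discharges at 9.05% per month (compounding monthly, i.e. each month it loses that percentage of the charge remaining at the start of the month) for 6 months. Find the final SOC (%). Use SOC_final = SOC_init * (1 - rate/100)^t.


Monthly retention factor = 1 - 9.05/100 = 0.9095
Over 6 months: factor^6 = 0.566
SOC_final = 80.52 * 0.566 = 45.57%

45.57%


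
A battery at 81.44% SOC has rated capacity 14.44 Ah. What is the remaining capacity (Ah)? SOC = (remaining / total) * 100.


remaining = SOC / 100 * total = 81.44 / 100 * 14.44 = 11.76 Ah

11.76 Ah


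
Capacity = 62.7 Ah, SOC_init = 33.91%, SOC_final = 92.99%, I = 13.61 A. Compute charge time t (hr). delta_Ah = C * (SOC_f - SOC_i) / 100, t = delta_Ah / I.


Step 1: dSOC = 92.99% - 33.91% = 59.08%
Step 2: delta_Ah = 62.7 * 59.08 / 100 = 37.043 Ah
Step 3: t = 37.043 / 13.61 = 2.722 hr

2.722 hr


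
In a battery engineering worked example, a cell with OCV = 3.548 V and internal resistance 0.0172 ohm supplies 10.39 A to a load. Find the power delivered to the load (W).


Step 1: V_terminal = OCV - I*R = 3.548 - 10.39 * 0.0172 = 3.3693 V
Step 2: P_out = V_terminal * I = 3.3693 * 10.39 = 35.01 W

35.01 W


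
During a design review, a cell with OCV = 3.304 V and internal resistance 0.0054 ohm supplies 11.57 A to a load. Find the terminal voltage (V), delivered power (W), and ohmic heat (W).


Step 1: V_terminal = OCV - I*R = 3.304 - 11.57 * 0.0054 = 3.2415 V
Step 2: P_out = V_terminal * I = 3.2415 * 11.57 = 37.50 W
Step 3: Q = I^2 * R = 11.57^2 * 0.0054 = 0.7229 W

V=3.2415 V, P=37.50 W, Q=0.7229 W


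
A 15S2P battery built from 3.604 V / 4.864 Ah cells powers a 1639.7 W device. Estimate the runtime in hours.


Step 1: E_pack = Ns * V_cell * Np * C_cell = 15 * 3.604 * 2 * 4.864 = 525.9 Wh
Step 2: t = E_pack / P = 525.9 / 1639.7 = 0.3207 hr

0.3207 hr


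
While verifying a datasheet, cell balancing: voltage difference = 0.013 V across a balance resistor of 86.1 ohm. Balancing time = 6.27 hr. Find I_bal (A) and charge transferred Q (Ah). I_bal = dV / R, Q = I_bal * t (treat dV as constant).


First, Ohm's law: I_bal = 0.013 V / 86.1 ohm = 1.5099e-04 A
Then Q = I * t = 1.5099e-04 A * 6.27 hr = 9.467e-04 Ah

I=1.5099e-04 A, Q=9.467e-04 Ah


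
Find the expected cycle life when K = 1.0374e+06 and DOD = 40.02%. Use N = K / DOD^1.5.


Step 1: DOD^1.5 = 40.02^1.5 = 253.17
Step 2: N = 1.0374e+06 / 253.17 = 4098 cycles

4098 cycles


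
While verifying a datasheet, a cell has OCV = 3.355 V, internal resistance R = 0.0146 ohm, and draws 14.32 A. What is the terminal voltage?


IR drop = 14.32 * 0.0146 = 0.20907 V
V = 3.355 - 0.20907 = 3.146 V

3.146 V


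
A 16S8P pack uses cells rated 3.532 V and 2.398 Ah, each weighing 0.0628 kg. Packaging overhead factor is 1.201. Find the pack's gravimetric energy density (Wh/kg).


Step 1: V_pack = 16 * 3.532 = 56.512 V
Step 2: C_pack = 8 * 2.398 = 19.184 Ah
Step 3: E_pack = V_pack * C_pack = 56.512 * 19.184 = 1084.1 Wh
Step 4: m_pack = 16 * 8 * 0.0628 * 1.201 = 9.6541 kg
Step 5: ED = E_pack / m_pack = 1084.1 / 9.6541 = 112.3 Wh/kg

112.3 Wh/kg


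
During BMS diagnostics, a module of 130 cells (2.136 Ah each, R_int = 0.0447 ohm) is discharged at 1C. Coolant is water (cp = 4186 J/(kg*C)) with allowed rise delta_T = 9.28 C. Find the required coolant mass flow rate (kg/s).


Step 1: I = 1 * 2.136 = 2.136 A
Step 2: Q_cell = I^2 * R = 2.136^2 * 0.0447 = 0.20394 W
Step 3: Q_total = 130 * 0.20394 = 26.512 W
Step 4: m_dot = Q_total / (cp * dT) = 26.512 / (4186 * 9.28) = 6.825e-04 kg/s

6.825e-04 kg/s


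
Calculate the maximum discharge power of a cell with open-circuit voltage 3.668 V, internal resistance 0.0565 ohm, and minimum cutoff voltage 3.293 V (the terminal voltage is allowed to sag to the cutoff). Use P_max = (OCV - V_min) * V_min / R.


dV = OCV - V_min = 0.375 V (so I_max = dV / R)
P_max = dV * V_min / R = 0.375 * 3.293 / 0.0565 = 21.86 W

21.86 W


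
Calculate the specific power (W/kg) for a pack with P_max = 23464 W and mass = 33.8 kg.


SP = P / m = 23464 / 33.8 = 694.2 W/kg

694.2 W/kg


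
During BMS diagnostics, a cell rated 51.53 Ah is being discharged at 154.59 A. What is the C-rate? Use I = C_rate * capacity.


C_rate = I / capacity = 154.59 / 51.53 = 3C

3C


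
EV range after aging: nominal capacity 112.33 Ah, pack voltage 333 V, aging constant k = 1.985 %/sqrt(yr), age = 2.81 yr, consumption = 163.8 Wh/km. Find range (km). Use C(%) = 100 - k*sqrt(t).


Step 1: capacity retention = 100 - 1.985 * sqrt(2.81) = 100 - 1.985 * 1.6763 = 96.673%
Step 2: C_now = 112.33 * 96.673/100 = 108.59 Ah
Step 3: E_pack = V * C_now = 333 * 108.59 = 36160 Wh
Step 4: range = E_pack / consumption = 36160 / 163.8 = 220.8 km

220.8 km


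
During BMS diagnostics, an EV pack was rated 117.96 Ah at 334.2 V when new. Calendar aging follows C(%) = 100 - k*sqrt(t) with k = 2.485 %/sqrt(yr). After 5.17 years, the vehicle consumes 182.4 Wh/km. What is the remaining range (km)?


Step 1: capacity retention = 100 - 2.485 * sqrt(5.17) = 100 - 2.485 * 2.2738 = 94.35%
Step 2: C_now = 117.96 * 94.35/100 = 111.3 Ah
Step 3: E_pack = V * C_now = 334.2 * 111.3 = 37196 Wh
Step 4: range = E_pack / consumption = 37196 / 182.4 = 203.9 km

203.9 km


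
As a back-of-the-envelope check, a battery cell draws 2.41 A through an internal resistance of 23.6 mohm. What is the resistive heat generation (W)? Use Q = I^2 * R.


Convert: R = 23.6 mohm = 0.0236 ohm
Q = I^2 * R = 2.41^2 * 0.0236 = 0.1371 W

0.1371 W


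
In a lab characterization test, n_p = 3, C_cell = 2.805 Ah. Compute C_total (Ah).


Parallel capacities add: 3 * 2.805 Ah = 8.415 Ah

8.415 Ah


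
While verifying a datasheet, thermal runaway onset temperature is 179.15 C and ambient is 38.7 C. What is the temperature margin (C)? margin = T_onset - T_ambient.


margin = T_onset - T_ambient = 179.15 - 38.7 = 140.45 C

140.45 C


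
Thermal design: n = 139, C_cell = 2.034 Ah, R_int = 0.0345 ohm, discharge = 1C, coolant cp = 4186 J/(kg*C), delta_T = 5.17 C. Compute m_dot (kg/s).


Step 1: I = 1 * 2.034 = 2.034 A
Step 2: Q_cell = I^2 * R = 2.034^2 * 0.0345 = 0.14273 W
Step 3: Q_total = 139 * 0.14273 = 19.839 W
Step 4: m_dot = Q_total / (cp * dT) = 19.839 / (4186 * 5.17) = 9.167e-04 kg/s

9.167e-04 kg/s


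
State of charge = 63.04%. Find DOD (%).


Complement of SOC: DOD = 100% - 63.04% = 36.96%

36.96%


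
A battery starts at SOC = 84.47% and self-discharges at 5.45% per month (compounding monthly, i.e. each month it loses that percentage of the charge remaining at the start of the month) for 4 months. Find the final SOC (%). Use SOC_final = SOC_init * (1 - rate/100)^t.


decay = (1 - 5.45/100)^4 = 0.79918
SOC_final = 84.47 * 0.79918 = 67.51%

67.51%


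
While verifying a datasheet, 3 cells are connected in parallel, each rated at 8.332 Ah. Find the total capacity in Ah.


C_total = 3 * 8.332 = 24.996 Ah

24.996 Ah


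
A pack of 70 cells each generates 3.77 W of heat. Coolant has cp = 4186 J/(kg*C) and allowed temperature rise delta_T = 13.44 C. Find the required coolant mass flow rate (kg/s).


Step 1: Total heat Q = 70 * 3.77 W = 263.9 W
Step 2: denom = cp * dT = 4186 * 13.44 = 56260
Step 3: m_dot = 263.9 / 56260 = 0.004691 kg/s

0.004691 kg/s


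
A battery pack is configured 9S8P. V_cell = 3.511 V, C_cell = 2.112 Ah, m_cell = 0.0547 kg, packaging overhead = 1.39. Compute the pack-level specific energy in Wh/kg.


Step 1: V_pack = 9 * 3.511 = 31.599 V
Step 2: C_pack = 8 * 2.112 = 16.896 Ah
Step 3: E_pack = V_pack * C_pack = 31.599 * 16.896 = 533.9 Wh
Step 4: m_pack = 9 * 8 * 0.0547 * 1.39 = 5.4744 kg
Step 5: ED = E_pack / m_pack = 533.9 / 5.4744 = 97.53 Wh/kg

97.53 Wh/kg


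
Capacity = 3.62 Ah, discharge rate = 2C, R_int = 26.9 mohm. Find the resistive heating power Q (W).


Convert: R = 26.9 mohm = 0.0269 ohm
Step 1: I = C_rate * capacity = 2 * 3.62 = 7.24 A
Step 2: Q = I^2 * R = 7.24^2 * 0.0269 = 52.418 * 0.0269 = 1.410 W

1.410 W


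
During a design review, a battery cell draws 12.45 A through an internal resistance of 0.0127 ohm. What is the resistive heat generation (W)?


I^2 = 155
Q = 155 * 0.0127 = 1.969 W

1.969 W


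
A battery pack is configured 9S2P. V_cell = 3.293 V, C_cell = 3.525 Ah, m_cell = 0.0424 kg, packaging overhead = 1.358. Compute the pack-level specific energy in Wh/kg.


Step 1: V_pack = 9 * 3.293 = 29.637 V
Step 2: C_pack = 2 * 3.525 = 7.05 Ah
Step 3: E_pack = V_pack * C_pack = 29.637 * 7.05 = 208.94 Wh
Step 4: m_pack = 9 * 2 * 0.0424 * 1.358 = 1.0364 kg
Step 5: ED = E_pack / m_pack = 208.94 / 1.0364 = 201.6 Wh/kg

201.6 Wh/kg


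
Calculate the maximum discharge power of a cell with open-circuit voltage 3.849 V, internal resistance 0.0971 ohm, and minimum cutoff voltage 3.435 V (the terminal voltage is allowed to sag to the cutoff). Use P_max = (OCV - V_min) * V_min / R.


dV = OCV - V_min = 0.414 V (so I_max = dV / R)
P_max = dV * V_min / R = 0.414 * 3.435 / 0.0971 = 14.65 W

14.65 W


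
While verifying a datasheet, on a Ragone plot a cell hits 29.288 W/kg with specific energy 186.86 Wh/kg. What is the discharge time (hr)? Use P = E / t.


t = E / P = 186.86 / 29.288 = 6.380 hr

6.380 hr


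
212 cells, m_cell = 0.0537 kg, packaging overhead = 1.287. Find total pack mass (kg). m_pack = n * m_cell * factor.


m_pack = n * m_cell * overhead = 212 * 0.0537 * 1.287 = 14.65 kg

14.65 kg


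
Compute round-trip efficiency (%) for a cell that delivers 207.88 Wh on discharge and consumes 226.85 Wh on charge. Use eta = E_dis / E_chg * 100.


eta_e = E_dis / E_chg * 100 = 207.88 / 226.85 * 100 = 91.64%

91.64%


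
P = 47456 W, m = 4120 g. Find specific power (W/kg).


Convert: m = 4120 g = 4.12 kg
Specific power = 47456 W / 4.12 kg = 11520 W/kg

11520 W/kg


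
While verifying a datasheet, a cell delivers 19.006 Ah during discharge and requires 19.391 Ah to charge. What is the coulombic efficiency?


eta_c = Q_dis / Q_chg * 100 = 19.006 / 19.391 * 100 = 98.01%

98.01%


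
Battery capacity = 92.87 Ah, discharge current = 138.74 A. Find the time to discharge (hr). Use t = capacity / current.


t = capacity / current = 92.87 / 138.74 = 0.6694 hr

0.6694 hr


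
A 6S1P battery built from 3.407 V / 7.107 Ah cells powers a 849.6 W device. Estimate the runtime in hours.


Step 1: E_pack = Ns * V_cell * Np * C_cell = 6 * 3.407 * 1 * 7.107 = 145.28 Wh
Step 2: t = E_pack / P = 145.28 / 849.6 = 0.1710 hr

0.1710 hr


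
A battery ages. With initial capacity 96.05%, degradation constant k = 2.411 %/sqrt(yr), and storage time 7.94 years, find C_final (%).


Step 1: sqrt(7.94 yr) = 2.8178
Step 2: drop = 2.411 * 2.8178 = 6.7937
Step 3: C_final = 96.05 - 6.7937 = 89.26%

89.26%


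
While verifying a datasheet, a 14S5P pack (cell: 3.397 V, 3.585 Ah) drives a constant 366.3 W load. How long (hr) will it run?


Step 1: E_pack = Ns * V_cell * Np * C_cell = 14 * 3.397 * 5 * 3.585 = 852.48 Wh
Step 2: t = E_pack / P = 852.48 / 366.3 = 2.327 hr

2.327 hr


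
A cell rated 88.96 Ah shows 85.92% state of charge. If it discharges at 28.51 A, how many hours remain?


Step 1: remaining = SOC/100 * C_total = 85.92/100 * 88.96 = 76.434 Ah
Step 2: t = remaining / I = 76.434 / 28.51 = 2.681 hr

2.681 hr


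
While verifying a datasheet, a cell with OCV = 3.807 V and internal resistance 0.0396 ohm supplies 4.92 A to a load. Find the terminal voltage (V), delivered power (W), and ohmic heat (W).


Step 1: V_terminal = OCV - I*R = 3.807 - 4.92 * 0.0396 = 3.6122 V
Step 2: P_out = V_terminal * I = 3.6122 * 4.92 = 17.77 W
Step 3: Q = I^2 * R = 4.92^2 * 0.0396 = 0.9586 W

V=3.6122 V, P=17.77 W, Q=0.9586 W


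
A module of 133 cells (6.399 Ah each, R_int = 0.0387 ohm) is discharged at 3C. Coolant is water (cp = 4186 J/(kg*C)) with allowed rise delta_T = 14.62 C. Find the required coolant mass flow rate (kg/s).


Step 1: I = 3 * 6.399 = 19.197 A
Step 2: Q_cell = I^2 * R = 19.197^2 * 0.0387 = 14.262 W
Step 3: Q_total = 133 * 14.262 = 1896.8 W
Step 4: m_dot = Q_total / (cp * dT) = 1896.8 / (4186 * 14.62) = 0.03099 kg/s

0.03099 kg/s


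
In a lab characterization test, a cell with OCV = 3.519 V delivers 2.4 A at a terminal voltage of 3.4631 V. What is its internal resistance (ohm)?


R = (OCV - V) / I = (3.519 - 3.4631) / 2.4 = 0.02329 ohm

0.02329 ohm


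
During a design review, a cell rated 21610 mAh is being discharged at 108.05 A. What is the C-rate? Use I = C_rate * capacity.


Convert: capacity = 21610 mAh = 21.61 Ah
Rearranging: C_rate = 108.05 / 21.61 = 5C

5C


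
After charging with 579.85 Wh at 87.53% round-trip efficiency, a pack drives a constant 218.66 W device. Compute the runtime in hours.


Step 1: E_discharge = eta/100 * E_charge = 87.53/100 * 579.85 = 507.54 Wh
Step 2: t = E_discharge / P = 507.54 / 218.66 = 2.321 hr

2.321 hr


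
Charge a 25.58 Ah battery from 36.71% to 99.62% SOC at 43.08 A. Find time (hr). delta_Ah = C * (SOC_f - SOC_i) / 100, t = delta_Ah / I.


delta_Ah = 25.58 * (99.62 - 36.71) / 100 = 16.092 Ah
t = delta_Ah / I = 16.092 / 43.08 = 0.3735 hr

0.3735 hr


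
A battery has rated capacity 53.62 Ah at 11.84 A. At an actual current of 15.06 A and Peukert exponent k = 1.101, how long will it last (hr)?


t_rated = C / I_rated = 53.62 / 11.84 = 4.5287 hr
(I_rated/I)^k = (0.78619)^1.101 = 0.76732
t = t_rated * (I_rated/I)^k = 4.5287 * 0.76732 = 3.475 hr

3.475 hr
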